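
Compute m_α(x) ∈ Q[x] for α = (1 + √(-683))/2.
m_α(x) = x^2 - x + 171

From 2α - 1 = √(-683), squaring gives (2α - 1)^2 = -683, i.e. 4α^2 - 4α + 1 = -683, so α^2 - α + (1 + 683)/4 = 0. Since -683 ≡ 1 (mod 4), (1 + 683)/4 = 171 ∈ Z. The polynomial x^2 - x + 171 has discriminant 1 - 4·(171) = -683, which is not a perfect square in Q (d = -683 is squarefree and ≠ 1), so x^2 - x + 171 is irreducible over Q. It is the minimal polynomial of α.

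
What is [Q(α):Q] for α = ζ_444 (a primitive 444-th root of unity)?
[Q(α):Q] = 144

The minimal polynomial of ζ_444 over Q is the 444-th cyclotomic polynomial Φ_444(x), which is irreducible over Q and has degree φ(444) = 144. Hence [Q(α):Q] = φ(444) = 144.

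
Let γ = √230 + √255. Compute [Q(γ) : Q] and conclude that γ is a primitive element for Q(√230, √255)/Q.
[Q(γ) : Q] = 4 (equivalently, Q(γ) = Q(√230, √255))

Obviously Q(γ) ⊆ Q(√230, √255), and [Q(√230, √255):Q] = 4 (since 230, 255 are distinct squarefree integers > 1 with 58650 not a perfect square). To show equality we compute the minimal polynomial of γ. From γ = √230 + √255: γ^2 = 230 + 2√(58650) + 255 = 485 + 2√(58650), so γ^2 - 485 = 2√(58650); squaring, (γ^2 - 485)^2 = 4·58650, i.e. γ^4 - 970γ^2 + 235225 - 234600 = 0, i.e. γ^4 - 970γ^2 + 625 = 0. So γ is a root of x^4 - 970x^2 + 625. This polynomial is irreducible over Q: it has no rational root (each ±√230 ± √255 is irrational), and any factorization into two quadratics over Q would force √(58650) ∈ Q (pairing opposite roots) or √230, √255 ∈ Q (other pairings), all impossible. Hence [Q(γ):Q] = 4 = [Q(√230, √255):Q], so Q(γ) = Q(√230, √255).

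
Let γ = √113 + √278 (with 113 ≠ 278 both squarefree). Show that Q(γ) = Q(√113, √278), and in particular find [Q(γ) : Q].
[Q(γ) : Q] = 4 (equivalently, Q(γ) = Q(√113, √278))

Obviously Q(γ) ⊆ Q(√113, √278), and [Q(√113, √278):Q] = 4 (since 113, 278 are distinct squarefree integers > 1 with 31414 not a perfect square). To show equality we compute the minimal polynomial of γ. From γ = √113 + √278: γ^2 = 113 + 2√(31414) + 278 = 391 + 2√(31414), so γ^2 - 391 = 2√(31414); squaring, (γ^2 - 391)^2 = 4·31414, i.e. γ^4 - 782γ^2 + 152881 - 125656 = 0, i.e. γ^4 - 782γ^2 + 27225 = 0. So γ is a root of x^4 - 782x^2 + 27225. This polynomial is irreducible over Q: it has no rational root (each ±√113 ± √278 is irrational), and any factorization into two quadratics over Q would force √(31414) ∈ Q (pairing opposite roots) or √113, √278 ∈ Q (other pairings), all impossible. Hence [Q(γ):Q] = 4 = [Q(√113, √278):Q], so Q(γ) = Q(√113, √278).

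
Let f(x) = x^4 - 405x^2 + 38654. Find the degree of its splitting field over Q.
[K : Q] = 4

Solving the quadratic in x^2: x^2 = (405 ± √(405^2 - 4·38654))/2 = (405 ± √9409)/2 = (405 ± 97)/2, giving x^2 = 154 or x^2 = 251. So f(x) = (x^2 - 154)(x^2 - 251) and the roots of f are ±√154, ±√251. Hence the splitting field is K = Q(√154, √251). Since 154 and 251 are distinct squarefree integers > 1, their product 38654 is not a perfect square, so √251 ∉ Q(√154). By the tower law [K:Q] = [Q(√154,√251):Q(√154)] · [Q(√154):Q] = 2 · 2 = 4.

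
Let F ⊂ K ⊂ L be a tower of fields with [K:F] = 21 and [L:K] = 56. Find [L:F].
[L:F] = 1176

The tower law says that for any tower of field extensions F ⊂ K ⊂ L with finite degrees, [L:F] = [L:K] · [K:F]. Here this gives [L:F] = 56 · 21 = 1176.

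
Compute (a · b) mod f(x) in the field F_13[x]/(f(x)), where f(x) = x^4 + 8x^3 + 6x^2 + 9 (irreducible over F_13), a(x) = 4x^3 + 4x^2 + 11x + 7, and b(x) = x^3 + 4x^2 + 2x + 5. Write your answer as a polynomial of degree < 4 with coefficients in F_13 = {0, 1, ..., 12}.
a · b ≡ 10x^3 + 3x^2 + 8x + 8 (mod f(x))

Multiply in F_13[x]: a(x)·b(x) = (4x^3 + 4x^2 + 11x + 7)·(x^3 + 4x^2 + 2x + 5) = 4x^6 + 7x^5 + 9x^4 + x^3 + 5x^2 + 4x + 9. This has degree ≥ 4, so divide by f(x) over F_13: 4x^6 + 7x^5 + 9x^4 + x^3 + 5x^2 + 4x + 9 = (4x^2 + x + 3)·(x^4 + 8x^3 + 6x^2 + 9) + (10x^3 + 3x^2 + 8x + 8). Hence a·b ≡ 10x^3 + 3x^2 + 8x + 8 (mod f). (F_13[x]/(f) is a field with 13^4 = 28561 elements since f is irreducible of degree 4.)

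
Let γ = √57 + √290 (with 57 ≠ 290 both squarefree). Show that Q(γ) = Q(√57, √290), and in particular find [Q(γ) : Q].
[Q(γ) : Q] = 4 (equivalently, Q(γ) = Q(√57, √290))

Obviously Q(γ) ⊆ Q(√57, √290), and [Q(√57, √290):Q] = 4 (since 57, 290 are distinct squarefree integers > 1 with 16530 not a perfect square). To show equality we compute the minimal polynomial of γ. From γ = √57 + √290: γ^2 = 57 + 2√(16530) + 290 = 347 + 2√(16530), so γ^2 - 347 = 2√(16530); squaring, (γ^2 - 347)^2 = 4·16530, i.e. γ^4 - 694γ^2 + 120409 - 66120 = 0, i.e. γ^4 - 694γ^2 + 54289 = 0. So γ is a root of x^4 - 694x^2 + 54289. This polynomial is irreducible over Q: it has no rational root (each ±√57 ± √290 is irrational), and any factorization into two quadratics over Q would force √(16530) ∈ Q (pairing opposite roots) or √57, √290 ∈ Q (other pairings), all impossible. Hence [Q(γ):Q] = 4 = [Q(√57, √290):Q], so Q(γ) = Q(√57, √290).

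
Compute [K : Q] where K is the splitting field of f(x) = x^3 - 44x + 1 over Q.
[K : Q] = 6

By the rational root test, any rational root of the monic integer polynomial f(x) = x^3 - 44x + 1 must be an integer dividing the constant term 1, i.e. one of ±{1}. Evaluating: f(1) = -42, f(-1) = 44; none is 0, so f has no rational root and is therefore irreducible over Q (a cubic with no linear factor over a field is irreducible). For an irreducible cubic, the Galois group is A_3 or S_3 according as the discriminant disc(f) = -4a^3 - 27b^2 = -4·(-44)^3 - 27·(1)^2 = 340709 is or is not a square in Q. Here disc(f) = 340709 is not a perfect square in Q, so the Galois group of f over Q is not contained in A_3 and must be all of S_3. The splitting field has degree |S_3| = 6 over Q, so [K : Q] = 6.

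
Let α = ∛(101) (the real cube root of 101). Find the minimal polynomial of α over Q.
m_α(x) = x^3 - 101

α satisfies α^3 = 101, so x^3 - 101 annihilates α. By the rational root test, a rational root p/q (in lowest terms) of x^3 - 101 would satisfy p^3 = 101 q^3, forcing q = 1 and p^3 = 101; but 101 is not a perfect cube, contradiction. A monic cubic over Q with no rational root is irreducible (any nontrivial factorization would include a linear factor). Hence x^3 - 101 is the minimal polynomial of α, and in particular [Q(α):Q] = 3.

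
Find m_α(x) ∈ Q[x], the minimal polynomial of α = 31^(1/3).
m_α(x) = x^3 - 31

α satisfies α^3 = 31, so x^3 - 31 annihilates α. By the rational root test, a rational root p/q (in lowest terms) of x^3 - 31 would satisfy p^3 = 31 q^3, forcing q = 1 and p^3 = 31; but 31 is not a perfect cube, contradiction. A monic cubic over Q with no rational root is irreducible (any nontrivial factorization would include a linear factor). Hence x^3 - 31 is the minimal polynomial of α, and in particular [Q(α):Q] = 3.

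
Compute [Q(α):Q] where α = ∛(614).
[Q(α):Q] = 3

The minimal polynomial of α is x^3 - 614, irreducible over Q since 614 is not a perfect cube (so x^3 - 614 has no rational root). Hence [Q(α):Q] = deg(m_α) = 3.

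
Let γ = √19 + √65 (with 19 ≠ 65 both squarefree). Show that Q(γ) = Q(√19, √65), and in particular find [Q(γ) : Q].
[Q(γ) : Q] = 4 (equivalently, Q(γ) = Q(√19, √65))

Obviously Q(γ) ⊆ Q(√19, √65), and [Q(√19, √65):Q] = 4 (since 19, 65 are distinct squarefree integers > 1 with 1235 not a perfect square). To show equality we compute the minimal polynomial of γ. From γ = √19 + √65: γ^2 = 19 + 2√(1235) + 65 = 84 + 2√(1235), so γ^2 - 84 = 2√(1235); squaring, (γ^2 - 84)^2 = 4·1235, i.e. γ^4 - 168γ^2 + 7056 - 4940 = 0, i.e. γ^4 - 168γ^2 + 2116 = 0. So γ is a root of x^4 - 168x^2 + 2116. This polynomial is irreducible over Q: it has no rational root (each ±√19 ± √65 is irrational), and any factorization into two quadratics over Q would force √(1235) ∈ Q (pairing opposite roots) or √19, √65 ∈ Q (other pairings), all impossible. Hence [Q(γ):Q] = 4 = [Q(√19, √65):Q], so Q(γ) = Q(√19, √65).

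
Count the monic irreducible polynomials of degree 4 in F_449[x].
There are 10160690400 monic irreducible polynomials of degree 4 over F_449

Each element of F_{449^4} that lies in no proper subfield is a root of exactly one monic irreducible of degree 4 over F_449, and each such polynomial has 4 distinct roots in F_{449^4}. By Möbius inversion the count is N_449(4) = (1/4) Σ_{d|4} μ(4/d) · 449^d = (1/4)(μ(4)·449^1 + μ(2)·449^2 + μ(1)·449^4) = 40642761600/4 = 10160690400.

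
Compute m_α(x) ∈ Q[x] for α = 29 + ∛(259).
m_α(x) = x^3 - 87x^2 + 2523x - 24648

Set β = α - 29 = ∛(259), so β^3 = 259. Then (α - 29)^3 - 259 = 0, i.e. α is a root of g(x) = (x - 29)^3 - 259 = x^3 - 87x^2 + 2523x - 24648. Since g(x) = h(x - 29) where h(x) = x^3 - 259, and h is irreducible over Q (because 259 is not a perfect cube, so h has no rational root, and a monic cubic with no rational root is irreducible), g is also irreducible (irreducibility is preserved under the substitution x → x - 29). Hence m_α(x) = x^3 - 87x^2 + 2523x - 24648.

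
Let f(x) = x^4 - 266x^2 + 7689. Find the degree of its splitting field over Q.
[K : Q] = 4

Solving the quadratic in x^2: x^2 = (266 ± √(266^2 - 4·7689))/2 = (266 ± √40000)/2 = (266 ± 200)/2, giving x^2 = 233 or x^2 = 33. So f(x) = (x^2 - 233)(x^2 - 33) and the roots of f are ±√233, ±√33. Hence the splitting field is K = Q(√233, √33). Since 233 and 33 are distinct squarefree integers > 1, their product 7689 is not a perfect square, so √33 ∉ Q(√233). By the tower law [K:Q] = [Q(√233,√33):Q(√233)] · [Q(√233):Q] = 2 · 2 = 4.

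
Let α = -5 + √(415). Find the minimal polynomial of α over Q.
m_α(x) = x^2 + 10x - 390

From α + 5 = √(415), squaring gives (α + 5)^2 = 415, i.e. α^2 + 10α + 25 = 415, so α^2 + 10α - 390 = 0. The discriminant of x^2 + 10x - 390 is (10)^2 - 4·(-390) = 100 + 1560 = 1660, and 4·(415) is not a perfect square in Q since 415 is squarefree and ≠ 1. Hence x^2 + 10x - 390 is irreducible over Q and is the minimal polynomial of α.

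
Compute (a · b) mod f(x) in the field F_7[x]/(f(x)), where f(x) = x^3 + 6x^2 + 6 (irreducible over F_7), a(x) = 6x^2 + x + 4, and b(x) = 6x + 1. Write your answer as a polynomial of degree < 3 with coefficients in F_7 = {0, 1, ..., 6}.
a · b ≡ 6x^2 + 4x + 5 (mod f(x))

Multiply in F_7[x]: a(x)·b(x) = (6x^2 + x + 4)·(6x + 1) = x^3 + 5x^2 + 4x + 4. This has degree ≥ 3, so divide by f(x) over F_7: x^3 + 5x^2 + 4x + 4 = (1)·(x^3 + 6x^2 + 6) + (6x^2 + 4x + 5). Hence a·b ≡ 6x^2 + 4x + 5 (mod f). (F_7[x]/(f) is a field with 7^3 = 343 elements since f is irreducible of degree 3.)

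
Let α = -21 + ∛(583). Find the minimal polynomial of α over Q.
m_α(x) = x^3 + 63x^2 + 1323x + 8678

Set β = α + 21 = ∛(583), so β^3 = 583. Then (α + 21)^3 - 583 = 0, i.e. α is a root of g(x) = (x + 21)^3 - 583 = x^3 + 63x^2 + 1323x + 8678. Since g(x) = h(x + 21) where h(x) = x^3 - 583, and h is irreducible over Q (because 583 is not a perfect cube, so h has no rational root, and a monic cubic with no rational root is irreducible), g is also irreducible (irreducibility is preserved under the substitution x → x + 21). Hence m_α(x) = x^3 + 63x^2 + 1323x + 8678.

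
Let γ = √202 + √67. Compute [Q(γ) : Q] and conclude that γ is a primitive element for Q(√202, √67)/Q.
[Q(γ) : Q] = 4 (equivalently, Q(γ) = Q(√202, √67))

Obviously Q(γ) ⊆ Q(√202, √67), and [Q(√202, √67):Q] = 4 (since 202, 67 are distinct squarefree integers > 1 with 13534 not a perfect square). To show equality we compute the minimal polynomial of γ. From γ = √202 + √67: γ^2 = 202 + 2√(13534) + 67 = 269 + 2√(13534), so γ^2 - 269 = 2√(13534); squaring, (γ^2 - 269)^2 = 4·13534, i.e. γ^4 - 538γ^2 + 72361 - 54136 = 0, i.e. γ^4 - 538γ^2 + 18225 = 0. So γ is a root of x^4 - 538x^2 + 18225. This polynomial is irreducible over Q: it has no rational root (each ±√202 ± √67 is irrational), and any factorization into two quadratics over Q would force √(13534) ∈ Q (pairing opposite roots) or √202, √67 ∈ Q (other pairings), all impossible. Hence [Q(γ):Q] = 4 = [Q(√202, √67):Q], so Q(γ) = Q(√202, √67).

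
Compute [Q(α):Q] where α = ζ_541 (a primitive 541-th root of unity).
[Q(α):Q] = 540

The minimal polynomial of ζ_541 over Q is the 541-th cyclotomic polynomial Φ_541(x), which is irreducible over Q and has degree φ(541) = 540. Hence [Q(α):Q] = φ(541) = 540.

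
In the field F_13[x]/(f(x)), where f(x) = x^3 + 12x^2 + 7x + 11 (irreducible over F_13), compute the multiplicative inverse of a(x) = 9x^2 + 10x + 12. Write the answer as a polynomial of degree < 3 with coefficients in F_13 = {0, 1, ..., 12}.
a(x)^(-1) ≡ 2x^2 + 10 (mod f(x))

Since f is irreducible over F_13, F_13[x]/(f) is a field and a(x) ≠ 0 has an inverse. Apply the extended Euclidean algorithm to f(x) and a(x) in F_13[x]: f(x) = (3x + 11)·a(x) + (4x + 9);  a(x) = (12x + 8)·(4x + 9) + (5). The last nonzero remainder is the constant 5 = gcd(f, a) in F_13. Back-substituting through the division chain expresses 5 = s(x)·a(x) + t(x)·f(x) with s(x) ≡ 10x^2 + 11 (mod f), so (10x^2 + 11)·a(x) ≡ 5 (mod f). Multiplying by 5^(-1) ≡ 8 in F_13 gives a(x)^(-1) ≡ 8·(10x^2 + 11) ≡ 2x^2 + 10 (mod f). Check: (9x^2 + 10x + 12)·(2x^2 + 10) = 5x^4 + 7x^3 + 10x^2 + 9x + 3 ≡ 1 (mod x^3 + 12x^2 + 7x + 11).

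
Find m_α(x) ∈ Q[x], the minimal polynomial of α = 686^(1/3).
m_α(x) = x^3 - 686

α satisfies α^3 = 686, so x^3 - 686 annihilates α. By the rational root test, a rational root p/q (in lowest terms) of x^3 - 686 would satisfy p^3 = 686 q^3, forcing q = 1 and p^3 = 686; but 686 is not a perfect cube, contradiction. A monic cubic over Q with no rational root is irreducible (any nontrivial factorization would include a linear factor). Hence x^3 - 686 is the minimal polynomial of α, and in particular [Q(α):Q] = 3.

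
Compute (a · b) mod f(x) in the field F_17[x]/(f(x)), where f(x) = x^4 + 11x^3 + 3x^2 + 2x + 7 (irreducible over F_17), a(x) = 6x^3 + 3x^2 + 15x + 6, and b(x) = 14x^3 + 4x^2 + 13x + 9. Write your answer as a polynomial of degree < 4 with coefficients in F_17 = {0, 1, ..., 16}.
a · b ≡ 8x^3 + 14x^2 + 14x + 3 (mod f(x))

Multiply in F_17[x]: a(x)·b(x) = (6x^3 + 3x^2 + 15x + 6)·(14x^3 + 4x^2 + 13x + 9) = 16x^6 + 15x^5 + 11x^4 + 16x^3 + 8x^2 + 9x + 3. This has degree ≥ 4, so divide by f(x) over F_17: 16x^6 + 15x^5 + 11x^4 + 16x^3 + 8x^2 + 9x + 3 = (16x^2 + 9x)·(x^4 + 11x^3 + 3x^2 + 2x + 7) + (8x^3 + 14x^2 + 14x + 3). Hence a·b ≡ 8x^3 + 14x^2 + 14x + 3 (mod f). (F_17[x]/(f) is a field with 17^4 = 83521 elements since f is irreducible of degree 4.)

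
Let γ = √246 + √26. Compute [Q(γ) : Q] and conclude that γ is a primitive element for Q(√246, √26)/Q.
[Q(γ) : Q] = 4 (equivalently, Q(γ) = Q(√246, √26))

Obviously Q(γ) ⊆ Q(√246, √26), and [Q(√246, √26):Q] = 4 (since 246, 26 are distinct squarefree integers > 1 with 6396 not a perfect square). To show equality we compute the minimal polynomial of γ. From γ = √246 + √26: γ^2 = 246 + 2√(6396) + 26 = 272 + 2√(6396), so γ^2 - 272 = 2√(6396); squaring, (γ^2 - 272)^2 = 4·6396, i.e. γ^4 - 544γ^2 + 73984 - 25584 = 0, i.e. γ^4 - 544γ^2 + 48400 = 0. So γ is a root of x^4 - 544x^2 + 48400. This polynomial is irreducible over Q: it has no rational root (each ±√246 ± √26 is irrational), and any factorization into two quadratics over Q would force √(6396) ∈ Q (pairing opposite roots) or √246, √26 ∈ Q (other pairings), all impossible. Hence [Q(γ):Q] = 4 = [Q(√246, √26):Q], so Q(γ) = Q(√246, √26).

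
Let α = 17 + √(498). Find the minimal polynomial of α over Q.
m_α(x) = x^2 - 34x - 209

From α - 17 = √(498), squaring gives (α - 17)^2 = 498, i.e. α^2 - 34α + 289 = 498, so α^2 - 34α - 209 = 0. The discriminant of x^2 - 34x - 209 is (-34)^2 - 4·(-209) = 1156 + 836 = 1992, and 4·(498) is not a perfect square in Q since 498 is squarefree and ≠ 1. Hence x^2 - 34x - 209 is irreducible over Q and is the minimal polynomial of α.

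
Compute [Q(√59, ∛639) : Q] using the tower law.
[Q(√59, ∛639) : Q] = 6

Let L = Q(√59, ∛639). Since Q(√59) ⊂ L and [Q(√59):Q] = 2, the tower law gives 2 | [L:Q]. Likewise Q(∛639) ⊂ L with [Q(∛639):Q] = 3 (because 639 is not a perfect cube), so 3 | [L:Q]. As gcd(2,3) = 1, [L:Q] is divisible by 6. Conversely L is generated over Q by √59 and ∛639, so [L:Q] ≤ 2·3 = 6. Therefore [Q(√59, ∛639) : Q] = 6.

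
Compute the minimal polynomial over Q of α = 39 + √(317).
m_α(x) = x^2 - 78x + 1204

From α - 39 = √(317), squaring gives (α - 39)^2 = 317, i.e. α^2 - 78α + 1521 = 317, so α^2 - 78α + 1204 = 0. The discriminant of x^2 - 78x + 1204 is (-78)^2 - 4·(1204) = 6084 - 4816 = 1268, and 4·(317) is not a perfect square in Q since 317 is squarefree and ≠ 1. Hence x^2 - 78x + 1204 is irreducible over Q and is the minimal polynomial of α.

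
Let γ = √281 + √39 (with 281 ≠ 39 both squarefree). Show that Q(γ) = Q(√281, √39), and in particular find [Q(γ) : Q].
[Q(γ) : Q] = 4 (equivalently, Q(γ) = Q(√281, √39))

Obviously Q(γ) ⊆ Q(√281, √39), and [Q(√281, √39):Q] = 4 (since 281, 39 are distinct squarefree integers > 1 with 10959 not a perfect square). To show equality we compute the minimal polynomial of γ. From γ = √281 + √39: γ^2 = 281 + 2√(10959) + 39 = 320 + 2√(10959), so γ^2 - 320 = 2√(10959); squaring, (γ^2 - 320)^2 = 4·10959, i.e. γ^4 - 640γ^2 + 102400 - 43836 = 0, i.e. γ^4 - 640γ^2 + 58564 = 0. So γ is a root of x^4 - 640x^2 + 58564. This polynomial is irreducible over Q: it has no rational root (each ±√281 ± √39 is irrational), and any factorization into two quadratics over Q would force √(10959) ∈ Q (pairing opposite roots) or √281, √39 ∈ Q (other pairings), all impossible. Hence [Q(γ):Q] = 4 = [Q(√281, √39):Q], so Q(γ) = Q(√281, √39).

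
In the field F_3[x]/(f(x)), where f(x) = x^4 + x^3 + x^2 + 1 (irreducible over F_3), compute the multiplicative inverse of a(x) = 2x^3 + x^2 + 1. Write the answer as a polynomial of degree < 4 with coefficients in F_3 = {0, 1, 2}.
a(x)^(-1) ≡ x^3 + x^2 + x + 1 (mod f(x))

Since f is irreducible over F_3, F_3[x]/(f) is a field and a(x) ≠ 0 has an inverse. Apply the extended Euclidean algorithm to f(x) and a(x) in F_3[x]: f(x) = (2x + 1)·a(x) + (x);  a(x) = (2x^2 + x)·(x) + (1). The last nonzero remainder is the constant 1 = gcd(f, a) in F_3. Back-substituting through the division chain expresses 1 = s(x)·a(x) + t(x)·f(x) with s(x) ≡ x^3 + x^2 + x + 1 (mod f), so a(x)^(-1) ≡ s(x) = x^3 + x^2 + x + 1 (mod f). Check: (2x^3 + x^2 + 1)·(x^3 + x^2 + x + 1) = 2x^6 + x^3 + 2x^2 + x + 1 ≡ 1 (mod x^4 + x^3 + x^2 + 1).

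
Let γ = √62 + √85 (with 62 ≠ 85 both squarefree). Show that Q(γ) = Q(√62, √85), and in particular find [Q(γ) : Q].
[Q(γ) : Q] = 4 (equivalently, Q(γ) = Q(√62, √85))

Obviously Q(γ) ⊆ Q(√62, √85), and [Q(√62, √85):Q] = 4 (since 62, 85 are distinct squarefree integers > 1 with 5270 not a perfect square). To show equality we compute the minimal polynomial of γ. From γ = √62 + √85: γ^2 = 62 + 2√(5270) + 85 = 147 + 2√(5270), so γ^2 - 147 = 2√(5270); squaring, (γ^2 - 147)^2 = 4·5270, i.e. γ^4 - 294γ^2 + 21609 - 21080 = 0, i.e. γ^4 - 294γ^2 + 529 = 0. So γ is a root of x^4 - 294x^2 + 529. This polynomial is irreducible over Q: it has no rational root (each ±√62 ± √85 is irrational), and any factorization into two quadratics over Q would force √(5270) ∈ Q (pairing opposite roots) or √62, √85 ∈ Q (other pairings), all impossible. Hence [Q(γ):Q] = 4 = [Q(√62, √85):Q], so Q(γ) = Q(√62, √85).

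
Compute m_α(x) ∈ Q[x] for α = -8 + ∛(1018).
m_α(x) = x^3 + 24x^2 + 192x - 506

Set β = α + 8 = ∛(1018), so β^3 = 1018. Then (α + 8)^3 - 1018 = 0, i.e. α is a root of g(x) = (x + 8)^3 - 1018 = x^3 + 24x^2 + 192x - 506. Since g(x) = h(x + 8) where h(x) = x^3 - 1018, and h is irreducible over Q (because 1018 is not a perfect cube, so h has no rational root, and a monic cubic with no rational root is irreducible), g is also irreducible (irreducibility is preserved under the substitution x → x + 8). Hence m_α(x) = x^3 + 24x^2 + 192x - 506.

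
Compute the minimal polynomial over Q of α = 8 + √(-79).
m_α(x) = x^2 - 16x + 143

From α - 8 = √(-79), squaring gives (α - 8)^2 = -79, i.e. α^2 - 16α + 64 = -79, so α^2 - 16α + 143 = 0. The discriminant of x^2 - 16x + 143 is (-16)^2 - 4·(143) = 256 - 572 = -316, and 4·(-79) is not a perfect square in Q since -79 is squarefree and ≠ 1. Hence x^2 - 16x + 143 is irreducible over Q and is the minimal polynomial of α.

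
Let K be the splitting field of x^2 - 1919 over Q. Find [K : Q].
[K : Q] = 2

f(x) = x^2 - 1919 factors as (x - √1919)(x + √1919). The splitting field is K = Q(√1919). Since 1919 is squarefree and > 1, it is not a perfect square, so x^2 - 1919 is irreducible over Q and [Q(√1919) : Q] = 2. Hence [K : Q] = 2.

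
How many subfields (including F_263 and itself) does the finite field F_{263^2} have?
F_{263^2} has 2 subfields

The subfields of F_{p^n} are exactly the fields F_{p^d} for d | n (each is the fixed field of the unique index-d subgroup of Gal(F_{p^n}/F_p) ≅ Z/nZ). The divisors of n = 2 are {1, 2}, giving 2 subfields: F_{263^1}, F_{263^2}.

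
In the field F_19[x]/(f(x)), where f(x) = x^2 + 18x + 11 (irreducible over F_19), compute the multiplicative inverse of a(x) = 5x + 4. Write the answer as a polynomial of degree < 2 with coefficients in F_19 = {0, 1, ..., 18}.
a(x)^(-1) ≡ 2x + 4 (mod f(x))

Since f is irreducible over F_19, F_19[x]/(f) is a field and a(x) ≠ 0 has an inverse. Apply the extended Euclidean algorithm to f(x) and a(x) in F_19[x]: f(x) = (4x + 8)·a(x) + (17). The last nonzero remainder is the constant 17 = gcd(f, a) in F_19. Back-substituting through the division chain expresses 17 = s(x)·a(x) + t(x)·f(x) with s(x) ≡ 15x + 11 (mod f), so (15x + 11)·a(x) ≡ 17 (mod f). Multiplying by 17^(-1) ≡ 9 in F_19 gives a(x)^(-1) ≡ 9·(15x + 11) ≡ 2x + 4 (mod f). Check: (5x + 4)·(2x + 4) = 10x^2 + 9x + 16 ≡ 1 (mod x^2 + 18x + 11).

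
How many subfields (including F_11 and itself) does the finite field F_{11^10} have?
F_{11^10} has 4 subfields

The subfields of F_{p^n} are exactly the fields F_{p^d} for d | n (each is the fixed field of the unique index-d subgroup of Gal(F_{p^n}/F_p) ≅ Z/nZ). The divisors of n = 10 are {1, 2, 5, 10}, giving 4 subfields: F_{11^1}, F_{11^2}, F_{11^5}, F_{11^10}.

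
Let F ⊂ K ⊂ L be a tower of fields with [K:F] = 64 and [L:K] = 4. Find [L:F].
[L:F] = 256

The tower law says that for any tower of field extensions F ⊂ K ⊂ L with finite degrees, [L:F] = [L:K] · [K:F]. Here this gives [L:F] = 4 · 64 = 256.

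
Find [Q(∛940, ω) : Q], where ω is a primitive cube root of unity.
[Q(∛940, ω) : Q] = 6

[Q(∛940):Q] = 3 (min poly x^3 - 940, irreducible since 940 is not a perfect cube). [Q(ω):Q] = 2 (min poly x^2 + x + 1). Since Q(∛940) ⊂ R and ω ∉ R, we have ω ∉ Q(∛940), so x^2 + x + 1 remains irreducible over Q(∛940) and [Q(∛940, ω) : Q(∛940)] = 2. By the tower law, [Q(∛940, ω) : Q] = 3 · 2 = 6. (In fact Q(∛940, ω) is the splitting field of x^3 - 940 over Q.)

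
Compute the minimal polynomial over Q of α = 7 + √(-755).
m_α(x) = x^2 - 14x + 804

From α - 7 = √(-755), squaring gives (α - 7)^2 = -755, i.e. α^2 - 14α + 49 = -755, so α^2 - 14α + 804 = 0. The discriminant of x^2 - 14x + 804 is (-14)^2 - 4·(804) = 196 - 3216 = -3020, and 4·(-755) is not a perfect square in Q since -755 is squarefree and ≠ 1. Hence x^2 - 14x + 804 is irreducible over Q and is the minimal polynomial of α.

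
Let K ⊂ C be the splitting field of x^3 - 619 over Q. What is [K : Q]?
[K : Q] = 6

The roots of x^3 - 619 are ∛619, ω∛619, ω^2∛619 where ω = e^(2πi/3) is a primitive cube root of unity, so K = Q(∛619, ω). Now [Q(∛619):Q] = 3 (since 619 is not a perfect cube, x^3 - 619 is irreducible) and [Q(ω):Q] = 2. Both 2 and 3 divide [K:Q], and [K:Q] ≤ 3·2 = 6, so [K:Q] = 6. (Equivalently: Q(∛619) ⊂ R but ω ∉ R, so [K : Q(∛619)] = 2.)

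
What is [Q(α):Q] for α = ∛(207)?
[Q(α):Q] = 3

The minimal polynomial of α is x^3 - 207, irreducible over Q since 207 is not a perfect cube (so x^3 - 207 has no rational root). Hence [Q(α):Q] = deg(m_α) = 3.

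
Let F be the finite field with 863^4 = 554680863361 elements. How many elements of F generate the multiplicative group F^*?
There are φ(554680863360) = 127826657280 primitive elements

F_q^* is cyclic of order q - 1 = 554680863360. A cyclic group of order m has exactly φ(m) generators. Here m = 554680863360 = 2^7 · 3^3 · 5 · 13 · 17 · 337 · 431, so the number of primitive elements is φ(554680863360) = 127826657280.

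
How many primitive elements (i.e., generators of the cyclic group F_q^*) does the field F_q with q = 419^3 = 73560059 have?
There are φ(73560058) = 29237760 primitive elements

F_q^* is cyclic of order q - 1 = 73560058. A cyclic group of order m has exactly φ(m) generators. Here m = 73560058 = 2 · 11 · 13 · 19 · 13537, so the number of primitive elements is φ(73560058) = 29237760.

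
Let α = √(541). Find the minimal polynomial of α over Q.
m_α(x) = x^2 - 541

α satisfies α^2 - 541 = 0, so x^2 - 541 annihilates α. Since d = 541 is squarefree and ≠ 1, it is not a perfect square in Q, so x^2 - 541 has no rational root and is therefore irreducible over Q (a degree-2 polynomial over a field is irreducible iff it has no root). Hence m_α(x) = x^2 - 541.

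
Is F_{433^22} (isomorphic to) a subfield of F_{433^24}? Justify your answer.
No: F_{433^22} is not a subfield of F_{433^24}

F_{p^m} embeds in F_{p^n} iff m | n. Here 22 ∤ 24 (since 24 = 1·22 + 2 with remainder 2 ≠ 0), so F_{433^22} is not a subfield of F_{433^24}. Equivalently: if it were, the tower law would give 22 = [F_{433^22}:F_433] dividing [F_{433^24}:F_433] = 24, contradiction.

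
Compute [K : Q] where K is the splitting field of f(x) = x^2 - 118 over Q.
[K : Q] = 2

f(x) = x^2 - 118 factors as (x - √118)(x + √118). The splitting field is K = Q(√118). Since 118 is squarefree and > 1, it is not a perfect square, so x^2 - 118 is irreducible over Q and [Q(√118) : Q] = 2. Hence [K : Q] = 2.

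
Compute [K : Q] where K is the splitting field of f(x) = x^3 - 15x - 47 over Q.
[K : Q] = 6

By the rational root test, any rational root of the monic integer polynomial f(x) = x^3 - 15x - 47 must be an integer dividing the constant term -47, i.e. one of ±{1, 47}. Evaluating: f(1) = -61, f(-1) = -33, f(47) = 103071, f(-47) = -103165; none is 0, so f has no rational root and is therefore irreducible over Q (a cubic with no linear factor over a field is irreducible). For an irreducible cubic, the Galois group is A_3 or S_3 according as the discriminant disc(f) = -4a^3 - 27b^2 = -4·(-15)^3 - 27·(-47)^2 = -46143 is or is not a square in Q. Here disc(f) = -46143 is not a perfect square in Q, so the Galois group of f over Q is not contained in A_3 and must be all of S_3. The splitting field has degree |S_3| = 6 over Q, so [K : Q] = 6.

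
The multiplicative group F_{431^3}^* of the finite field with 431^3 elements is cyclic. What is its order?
|F_{431^3}^*| = 80062990

F_{431^3} has 431^3 = 80062991 elements; its multiplicative group consists of all nonzero elements, so |F_{431^3}^*| = 80062991 - 1 = 80062990. (It is cyclic since any finite subgroup of the multiplicative group of a field is cyclic.)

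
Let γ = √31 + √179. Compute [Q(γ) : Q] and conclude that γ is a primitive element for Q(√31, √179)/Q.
[Q(γ) : Q] = 4 (equivalently, Q(γ) = Q(√31, √179))

Obviously Q(γ) ⊆ Q(√31, √179), and [Q(√31, √179):Q] = 4 (since 31, 179 are distinct squarefree integers > 1 with 5549 not a perfect square). To show equality we compute the minimal polynomial of γ. From γ = √31 + √179: γ^2 = 31 + 2√(5549) + 179 = 210 + 2√(5549), so γ^2 - 210 = 2√(5549); squaring, (γ^2 - 210)^2 = 4·5549, i.e. γ^4 - 420γ^2 + 44100 - 22196 = 0, i.e. γ^4 - 420γ^2 + 21904 = 0. So γ is a root of x^4 - 420x^2 + 21904. This polynomial is irreducible over Q: it has no rational root (each ±√31 ± √179 is irrational), and any factorization into two quadratics over Q would force √(5549) ∈ Q (pairing opposite roots) or √31, √179 ∈ Q (other pairings), all impossible. Hence [Q(γ):Q] = 4 = [Q(√31, √179):Q], so Q(γ) = Q(√31, √179).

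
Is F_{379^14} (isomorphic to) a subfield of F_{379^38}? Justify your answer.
No: F_{379^14} is not a subfield of F_{379^38}

F_{p^m} embeds in F_{p^n} iff m | n. Here 14 ∤ 38 (since 38 = 2·14 + 10 with remainder 10 ≠ 0), so F_{379^14} is not a subfield of F_{379^38}. Equivalently: if it were, the tower law would give 14 = [F_{379^14}:F_379] dividing [F_{379^38}:F_379] = 38, contradiction.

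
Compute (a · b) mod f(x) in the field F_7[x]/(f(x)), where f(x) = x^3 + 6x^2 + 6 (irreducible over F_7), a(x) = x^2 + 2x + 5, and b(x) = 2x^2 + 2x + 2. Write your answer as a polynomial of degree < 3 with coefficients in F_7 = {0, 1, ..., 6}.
a · b ≡ 3x^2 + 2x + 4 (mod f(x))

Multiply in F_7[x]: a(x)·b(x) = (x^2 + 2x + 5)·(2x^2 + 2x + 2) = 2x^4 + 6x^3 + 2x^2 + 3. This has degree ≥ 3, so divide by f(x) over F_7: 2x^4 + 6x^3 + 2x^2 + 3 = (2x + 1)·(x^3 + 6x^2 + 6) + (3x^2 + 2x + 4). Hence a·b ≡ 3x^2 + 2x + 4 (mod f). (F_7[x]/(f) is a field with 7^3 = 343 elements since f is irreducible of degree 3.)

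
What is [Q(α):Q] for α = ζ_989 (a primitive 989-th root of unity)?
[Q(α):Q] = 924

The minimal polynomial of ζ_989 over Q is the 989-th cyclotomic polynomial Φ_989(x), which is irreducible over Q and has degree φ(989) = 924. Hence [Q(α):Q] = φ(989) = 924.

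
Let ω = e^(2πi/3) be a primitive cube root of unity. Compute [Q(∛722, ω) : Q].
[Q(∛722, ω) : Q] = 6

[Q(∛722):Q] = 3 (min poly x^3 - 722, irreducible since 722 is not a perfect cube). [Q(ω):Q] = 2 (min poly x^2 + x + 1). Since Q(∛722) ⊂ R and ω ∉ R, we have ω ∉ Q(∛722), so x^2 + x + 1 remains irreducible over Q(∛722) and [Q(∛722, ω) : Q(∛722)] = 2. By the tower law, [Q(∛722, ω) : Q] = 3 · 2 = 6. (In fact Q(∛722, ω) is the splitting field of x^3 - 722 over Q.)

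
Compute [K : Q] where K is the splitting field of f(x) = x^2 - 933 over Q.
[K : Q] = 2

f(x) = x^2 - 933 factors as (x - √933)(x + √933). The splitting field is K = Q(√933). Since 933 is squarefree and > 1, it is not a perfect square, so x^2 - 933 is irreducible over Q and [Q(√933) : Q] = 2. Hence [K : Q] = 2.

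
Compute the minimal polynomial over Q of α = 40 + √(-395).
m_α(x) = x^2 - 80x + 1995

From α - 40 = √(-395), squaring gives (α - 40)^2 = -395, i.e. α^2 - 80α + 1600 = -395, so α^2 - 80α + 1995 = 0. The discriminant of x^2 - 80x + 1995 is (-80)^2 - 4·(1995) = 6400 - 7980 = -1580, and 4·(-395) is not a perfect square in Q since -395 is squarefree and ≠ 1. Hence x^2 - 80x + 1995 is irreducible over Q and is the minimal polynomial of α.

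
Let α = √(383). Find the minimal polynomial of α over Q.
m_α(x) = x^2 - 383

α satisfies α^2 - 383 = 0, so x^2 - 383 annihilates α. Since d = 383 is squarefree and ≠ 1, it is not a perfect square in Q, so x^2 - 383 has no rational root and is therefore irreducible over Q (a degree-2 polynomial over a field is irreducible iff it has no root). Hence m_α(x) = x^2 - 383.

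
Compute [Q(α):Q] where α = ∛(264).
[Q(α):Q] = 3

The minimal polynomial of α is x^3 - 264, irreducible over Q since 264 is not a perfect cube (so x^3 - 264 has no rational root). Hence [Q(α):Q] = deg(m_α) = 3.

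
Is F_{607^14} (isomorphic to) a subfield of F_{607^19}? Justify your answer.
No: F_{607^14} is not a subfield of F_{607^19}

F_{p^m} embeds in F_{p^n} iff m | n. Here 14 ∤ 19 (since 19 = 1·14 + 5 with remainder 5 ≠ 0), so F_{607^14} is not a subfield of F_{607^19}. Equivalently: if it were, the tower law would give 14 = [F_{607^14}:F_607] dividing [F_{607^19}:F_607] = 19, contradiction.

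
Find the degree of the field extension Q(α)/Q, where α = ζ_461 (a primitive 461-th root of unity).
[Q(α):Q] = 460

The minimal polynomial of ζ_461 over Q is the 461-th cyclotomic polynomial Φ_461(x), which is irreducible over Q and has degree φ(461) = 460. Hence [Q(α):Q] = φ(461) = 460.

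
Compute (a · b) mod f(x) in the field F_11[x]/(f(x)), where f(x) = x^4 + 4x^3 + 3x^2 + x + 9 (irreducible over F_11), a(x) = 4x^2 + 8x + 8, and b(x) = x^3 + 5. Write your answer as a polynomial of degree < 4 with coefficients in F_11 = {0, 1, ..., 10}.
a · b ≡ 6x^3 + 7x^2 + x + 2 (mod f(x))

Multiply in F_11[x]: a(x)·b(x) = (4x^2 + 8x + 8)·(x^3 + 5) = 4x^5 + 8x^4 + 8x^3 + 9x^2 + 7x + 7. This has degree ≥ 4, so divide by f(x) over F_11: 4x^5 + 8x^4 + 8x^3 + 9x^2 + 7x + 7 = (4x + 3)·(x^4 + 4x^3 + 3x^2 + x + 9) + (6x^3 + 7x^2 + x + 2). Hence a·b ≡ 6x^3 + 7x^2 + x + 2 (mod f). (F_11[x]/(f) is a field with 11^4 = 14641 elements since f is irreducible of degree 4.)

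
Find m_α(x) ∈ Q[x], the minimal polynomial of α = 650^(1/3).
m_α(x) = x^3 - 650

α satisfies α^3 = 650, so x^3 - 650 annihilates α. By the rational root test, a rational root p/q (in lowest terms) of x^3 - 650 would satisfy p^3 = 650 q^3, forcing q = 1 and p^3 = 650; but 650 is not a perfect cube, contradiction. A monic cubic over Q with no rational root is irreducible (any nontrivial factorization would include a linear factor). Hence x^3 - 650 is the minimal polynomial of α, and in particular [Q(α):Q] = 3.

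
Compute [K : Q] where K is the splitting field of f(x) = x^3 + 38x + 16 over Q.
[K : Q] = 6

By the rational root test, any rational root of the monic integer polynomial f(x) = x^3 + 38x + 16 must be an integer dividing the constant term 16, i.e. one of ±{1, 2, 4, 8, 16}. Evaluating: f(1) = 55, f(-1) = -23, f(2) = 100, f(-2) = -68, f(4) = 232, f(-4) = -200, f(8) = 832, f(-8) = -800, f(16) = 4720, f(-16) = -4688; none is 0, so f has no rational root and is therefore irreducible over Q (a cubic with no linear factor over a field is irreducible). For an irreducible cubic, the Galois group is A_3 or S_3 according as the discriminant disc(f) = -4a^3 - 27b^2 = -4·(38)^3 - 27·(16)^2 = -226400 is or is not a square in Q. Here disc(f) = -226400 is not a perfect square in Q, so the Galois group of f over Q is not contained in A_3 and must be all of S_3. The splitting field has degree |S_3| = 6 over Q, so [K : Q] = 6.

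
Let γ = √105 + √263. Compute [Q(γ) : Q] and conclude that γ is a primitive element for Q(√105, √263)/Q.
[Q(γ) : Q] = 4 (equivalently, Q(γ) = Q(√105, √263))

Obviously Q(γ) ⊆ Q(√105, √263), and [Q(√105, √263):Q] = 4 (since 105, 263 are distinct squarefree integers > 1 with 27615 not a perfect square). To show equality we compute the minimal polynomial of γ. From γ = √105 + √263: γ^2 = 105 + 2√(27615) + 263 = 368 + 2√(27615), so γ^2 - 368 = 2√(27615); squaring, (γ^2 - 368)^2 = 4·27615, i.e. γ^4 - 736γ^2 + 135424 - 110460 = 0, i.e. γ^4 - 736γ^2 + 24964 = 0. So γ is a root of x^4 - 736x^2 + 24964. This polynomial is irreducible over Q: it has no rational root (each ±√105 ± √263 is irrational), and any factorization into two quadratics over Q would force √(27615) ∈ Q (pairing opposite roots) or √105, √263 ∈ Q (other pairings), all impossible. Hence [Q(γ):Q] = 4 = [Q(√105, √263):Q], so Q(γ) = Q(√105, √263).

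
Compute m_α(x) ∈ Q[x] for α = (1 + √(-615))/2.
m_α(x) = x^2 - x + 154

From 2α - 1 = √(-615), squaring gives (2α - 1)^2 = -615, i.e. 4α^2 - 4α + 1 = -615, so α^2 - α + (1 + 615)/4 = 0. Since -615 ≡ 1 (mod 4), (1 + 615)/4 = 154 ∈ Z. The polynomial x^2 - x + 154 has discriminant 1 - 4·(154) = -615, which is not a perfect square in Q (d = -615 is squarefree and ≠ 1), so x^2 - x + 154 is irreducible over Q. It is the minimal polynomial of α.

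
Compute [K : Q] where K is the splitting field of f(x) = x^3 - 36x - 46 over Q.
[K : Q] = 6

By the rational root test, any rational root of the monic integer polynomial f(x) = x^3 - 36x - 46 must be an integer dividing the constant term -46, i.e. one of ±{1, 2, 23, 46}. Evaluating: f(1) = -81, f(-1) = -11, f(2) = -110, f(-2) = 18, f(23) = 11293, f(-23) = -11385, f(46) = 95634, f(-46) = -95726; none is 0, so f has no rational root and is therefore irreducible over Q (a cubic with no linear factor over a field is irreducible). For an irreducible cubic, the Galois group is A_3 or S_3 according as the discriminant disc(f) = -4a^3 - 27b^2 = -4·(-36)^3 - 27·(-46)^2 = 129492 is or is not a square in Q. Here disc(f) = 129492 is not a perfect square in Q, so the Galois group of f over Q is not contained in A_3 and must be all of S_3. The splitting field has degree |S_3| = 6 over Q, so [K : Q] = 6.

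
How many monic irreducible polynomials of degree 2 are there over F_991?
There are 490545 monic irreducible polynomials of degree 2 over F_991

Each element of F_{991^2} that lies in no proper subfield is a root of exactly one monic irreducible of degree 2 over F_991, and each such polynomial has 2 distinct roots in F_{991^2}. By Möbius inversion the count is N_991(2) = (1/2) Σ_{d|2} μ(2/d) · 991^d = (1/2)(μ(2)·991^1 + μ(1)·991^2) = 981090/2 = 490545.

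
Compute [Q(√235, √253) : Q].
[Q(√235, √253) : Q] = 4

[Q(√235):Q] = 2 (min poly x^2 - 235, irreducible since 235 is squarefree > 1). For the top step, suppose √253 ∈ Q(√235), say √253 = c + d√235 with c, d ∈ Q. Squaring: 253 = c^2 + 235d^2 + 2cd√235. Since √235 ∉ Q this forces 2cd = 0. If d = 0 then √253 = c ∈ Q, contradicting 253 squarefree > 1. If c = 0 then 253 = 235d^2, so 235·253 = (235d)^2 is a perfect square in Q — but 235·253 = 59455 is not a perfect square (since 235 and 253 are distinct squarefree integers). Contradiction. Hence √253 ∉ Q(√235), so x^2 - 253 stays irreducible over Q(√235) and [Q(√235, √253) : Q(√235)] = 2. By the tower law, [Q(√235, √253) : Q] = 2 · 2 = 4.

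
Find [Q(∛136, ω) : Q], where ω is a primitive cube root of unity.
[Q(∛136, ω) : Q] = 6

[Q(∛136):Q] = 3 (min poly x^3 - 136, irreducible since 136 is not a perfect cube). [Q(ω):Q] = 2 (min poly x^2 + x + 1). Since Q(∛136) ⊂ R and ω ∉ R, we have ω ∉ Q(∛136), so x^2 + x + 1 remains irreducible over Q(∛136) and [Q(∛136, ω) : Q(∛136)] = 2. By the tower law, [Q(∛136, ω) : Q] = 3 · 2 = 6. (In fact Q(∛136, ω) is the splitting field of x^3 - 136 over Q.)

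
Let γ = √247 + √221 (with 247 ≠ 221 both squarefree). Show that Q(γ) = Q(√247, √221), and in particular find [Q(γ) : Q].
[Q(γ) : Q] = 4 (equivalently, Q(γ) = Q(√247, √221))

Obviously Q(γ) ⊆ Q(√247, √221), and [Q(√247, √221):Q] = 4 (since 247, 221 are distinct squarefree integers > 1 with 54587 not a perfect square). To show equality we compute the minimal polynomial of γ. From γ = √247 + √221: γ^2 = 247 + 2√(54587) + 221 = 468 + 2√(54587), so γ^2 - 468 = 2√(54587); squaring, (γ^2 - 468)^2 = 4·54587, i.e. γ^4 - 936γ^2 + 219024 - 218348 = 0, i.e. γ^4 - 936γ^2 + 676 = 0. So γ is a root of x^4 - 936x^2 + 676. This polynomial is irreducible over Q: it has no rational root (each ±√247 ± √221 is irrational), and any factorization into two quadratics over Q would force √(54587) ∈ Q (pairing opposite roots) or √247, √221 ∈ Q (other pairings), all impossible. Hence [Q(γ):Q] = 4 = [Q(√247, √221):Q], so Q(γ) = Q(√247, √221).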